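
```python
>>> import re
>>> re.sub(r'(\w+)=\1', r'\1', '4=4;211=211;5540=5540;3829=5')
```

After group 1 captures some text, `\1` only succeeds where that same text appears again.
Matches: at [0:3] → '4=4'; at [4:11] → '211=211'; at [12:21] → '5540=5540'.
`\1` in the replacement pulls in group 1's text for each match.

'4;211;5540;3829=5'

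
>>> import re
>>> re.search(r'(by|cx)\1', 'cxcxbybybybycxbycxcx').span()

`\1` has to match the exact text group 1 already captured.
The match spans [0:4] → 'cxcx'.

(0, 4)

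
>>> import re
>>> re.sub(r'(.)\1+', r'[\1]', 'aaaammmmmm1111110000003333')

`\1` has to match the exact text group 1 already captured.
The replacement refers to a captured group, so each match is rewritten using its own captured text.

'[a][m][1][0][3]'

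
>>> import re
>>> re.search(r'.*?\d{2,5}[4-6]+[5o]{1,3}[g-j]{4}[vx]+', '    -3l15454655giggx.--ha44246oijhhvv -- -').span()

Pattern: zero or more of any character (lazy), then 2 to 5 of a digit; then one or more of a character in [4-6]; then 1 to 3 of one of [5o], then exactly 4 of a character in [g-j], then one or more of one of [vx].
`re.search` tries every starting position until one works.
The match spans [0:20] → '    -3l15454655giggx'.

(0, 20)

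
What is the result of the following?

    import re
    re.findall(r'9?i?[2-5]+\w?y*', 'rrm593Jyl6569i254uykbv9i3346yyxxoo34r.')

['59', '3Jy', '56', '9i254uy', '9i3346yy', '34r']

The pattern matches optionally a literal '9', then optionally a literal 'i'; then one or more of a character in [2-5], then optionally a word character, then zero or more of a literal 'y'.
Walking the string: at [3:5] → '59'; at [5:8] → '3Jy'; at [10:12] → '56'; at [12:19] → '9i254uy'; at [22:30] → '9i3346yy'; ….
`findall` yields the raw match text (6 of them) because the pattern has no groups.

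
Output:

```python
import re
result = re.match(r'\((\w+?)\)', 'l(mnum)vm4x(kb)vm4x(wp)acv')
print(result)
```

With `match`, the pattern is implicitly anchored at the beginning.
Here the pattern fails at index 0, so the call returns None.

None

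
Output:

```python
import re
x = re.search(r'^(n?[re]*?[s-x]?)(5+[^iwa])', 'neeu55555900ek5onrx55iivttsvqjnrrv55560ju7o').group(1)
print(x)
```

neeu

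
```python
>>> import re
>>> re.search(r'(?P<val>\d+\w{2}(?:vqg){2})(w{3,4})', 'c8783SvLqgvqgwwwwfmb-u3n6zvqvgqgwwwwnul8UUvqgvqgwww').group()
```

The match spans [39:51] → '8UUvqgvqgwww'.

'8UUvqgvqgwww'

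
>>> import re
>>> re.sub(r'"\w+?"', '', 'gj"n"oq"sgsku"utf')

'gjoqutf'

Each match is replaced by ''.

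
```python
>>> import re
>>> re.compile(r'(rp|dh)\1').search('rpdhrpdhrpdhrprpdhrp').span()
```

`\1` is not a pattern — it's the concrete string captured by group 1, re-applied verbatim.
The match spans [12:16] → 'rprp'.

(12, 16)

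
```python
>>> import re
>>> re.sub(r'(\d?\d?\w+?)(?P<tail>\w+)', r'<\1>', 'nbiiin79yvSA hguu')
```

'<n> <h>'

Pattern: optionally a digit, then optionally a digit, then one or more of a word character (lazy) (captured); then one or more of a word character (captured as 'tail').
A `+?`/`*?`/`{m,n}?` starts at its minimum and grows only as far as needed for what follows to match.
Matches: at [0:12] → 'nbiiin79yvSA'; at [13:17] → 'hguu'.
`\1` in the replacement pulls in group 1's text for each match.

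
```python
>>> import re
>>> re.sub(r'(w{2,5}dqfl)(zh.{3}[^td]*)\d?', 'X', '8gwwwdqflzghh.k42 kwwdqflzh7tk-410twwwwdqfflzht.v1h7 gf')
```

Pattern: 2 to 5 of the literal 'w', then the literal 'dqf', then a literal 'l' (captured); then the literal 'zh', then exactly 3 of any character, then zero or more of any character except [td] (captured); then optionally a digit.
Matches: at [19:34] → 'wwdqflzh7tk-410'.
Each match is replaced by 'X'.

'8gwwwdqflzghh.k42 kXtwwwwdqfflzht.v1h7 gf'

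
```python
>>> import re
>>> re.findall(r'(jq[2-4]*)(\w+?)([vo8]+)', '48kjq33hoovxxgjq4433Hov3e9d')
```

Pattern: the literal 'jq', then zero or more of a character in [2-4] (captured); then one or more of a word character (lazy) (captured); then one or more of one of [vo8] (captured).
A non-greedy quantifier consumes as few characters as it can — just enough that the remainder of the pattern still matches from where it stops; whatever follows it matches normally.
Scanning left to right: at [3:11] match 'jq33hoov', groups = ('jq33', 'h', 'oov'); at [14:23] match 'jq4433Hov', groups = ('jq4433', 'H', 'ov').
`findall` packs the 3 group values into a tuple for every match.

[('jq33', 'h', 'oov'), ('jq4433', 'H', 'ov')]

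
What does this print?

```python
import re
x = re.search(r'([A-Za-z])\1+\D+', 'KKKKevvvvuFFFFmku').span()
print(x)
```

The backreference `\1` re-matches whatever the first group consumed, character for character.
`re.search` tries every starting position until one works.
The match spans [0:17] → 'KKKKevvvvuFFFFmku'.
Captured: group 1 = 'K'.

(0, 17)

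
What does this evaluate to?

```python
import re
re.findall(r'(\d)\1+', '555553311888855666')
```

['5', '3', '1', '8', '5', '6']

`\1` is not a pattern — it's the concrete string captured by group 1, re-applied verbatim.
Walking the string: at [0:5] match '55555', group 1 = '5'; at [5:7] match '33', group 1 = '3'; at [7:9] match '11', group 1 = '1'; at [9:13] match '8888', group 1 = '8'; at [13:15] match '55', group 1 = '5'; ….
`findall` collects group 1 from each match (6 total).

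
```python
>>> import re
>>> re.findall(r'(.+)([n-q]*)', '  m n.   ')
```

[('  m n.   ', '')]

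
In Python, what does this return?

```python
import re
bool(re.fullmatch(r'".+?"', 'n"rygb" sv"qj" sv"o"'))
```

`re.fullmatch` is like wrapping the pattern in `^…$` (in single-line mode).
Here there's no way to consume every character, so the call returns None, and `bool(None)` is False.

False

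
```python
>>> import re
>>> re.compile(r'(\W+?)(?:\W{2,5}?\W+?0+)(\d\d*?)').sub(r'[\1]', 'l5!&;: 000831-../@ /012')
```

The pattern matches one or more of a non-word character (lazy) (captured); then 2 to 5 of a non-word character (lazy), then one or more of a non-word character (lazy), then one or more of the literal '0' (non-capturing group); then a digit, then zero or more of a digit (lazy) (captured).
Each match is replaced using the text its own group 1 captured.

'l5[!]31[-]2'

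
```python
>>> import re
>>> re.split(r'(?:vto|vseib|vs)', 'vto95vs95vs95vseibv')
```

Alternation isn't longest-match — the leftmost alternative that fits at this position is chosen.
Matches to split on: at [0:3] → 'vto'; at [5:7] → 'vs'; at [9:11] → 'vs'; at [13:18] → 'vseib'.
Each match becomes a cut point; 5 segments remain.

['', '95', '95', '95', 'v']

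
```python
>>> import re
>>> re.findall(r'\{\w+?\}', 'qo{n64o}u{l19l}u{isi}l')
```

['{n64o}', '{l19l}', '{isi}']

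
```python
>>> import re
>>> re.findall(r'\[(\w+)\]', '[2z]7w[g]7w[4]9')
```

['2z', 'g', '4']

Matches: at [0:4] match '[2z]', group 1 = '2z'; at [6:9] match '[g]', group 1 = 'g'; at [11:14] match '[4]', group 1 = '4'.
With a single group, `findall` returns only what that group captured — 3 items.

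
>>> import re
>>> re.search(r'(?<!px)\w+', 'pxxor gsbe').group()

A negative assertion filters positions out without eating any characters.
The match spans [0:5] → 'pxxor'.

'pxxor'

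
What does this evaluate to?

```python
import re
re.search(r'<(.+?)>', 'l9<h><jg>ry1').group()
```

'<h>'

Lazy quantifiers expand one character at a time until the remainder of the pattern can match.
The match spans [2:5] → '<h>'.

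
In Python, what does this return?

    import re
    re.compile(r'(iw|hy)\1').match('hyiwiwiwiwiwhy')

`\1` is not a pattern — it's the concrete string captured by group 1, re-applied verbatim.
With `match`, the pattern is implicitly anchored at the beginning.
Here position 0 doesn't satisfy it, so the call returns None.

None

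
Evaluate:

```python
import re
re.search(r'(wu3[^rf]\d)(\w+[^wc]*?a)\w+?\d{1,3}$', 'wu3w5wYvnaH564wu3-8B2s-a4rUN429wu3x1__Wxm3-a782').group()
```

'wu3x1__Wxm3-a782'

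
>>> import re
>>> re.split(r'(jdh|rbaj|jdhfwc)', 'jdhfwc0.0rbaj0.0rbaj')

['', 'jdh', 'fwc0.0', 'rbaj', '0.0', 'rbaj', '']

`|` is ordered: at each position the engine commits to the first alternative that works.
With a capturing group present, the delimiter's captured portion is kept in the result list.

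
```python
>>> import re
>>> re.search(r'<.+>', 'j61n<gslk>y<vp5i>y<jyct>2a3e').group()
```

The match spans [4:24] → '<gslk>y<vp5i>y<jyct>'.

'<gslk>y<vp5i>y<jyct>'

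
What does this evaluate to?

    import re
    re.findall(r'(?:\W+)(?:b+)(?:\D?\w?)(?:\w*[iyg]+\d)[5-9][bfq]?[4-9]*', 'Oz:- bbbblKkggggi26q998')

With no groups in the pattern, `findall` gives back each whole match — 1 here.

[':- bbbblKkggggi26q998']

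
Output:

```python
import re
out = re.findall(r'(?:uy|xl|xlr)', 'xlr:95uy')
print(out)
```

['xl', 'uy']

Alternation isn't longest-match — the leftmost alternative that fits at this position is chosen.
Scanning left to right: at [0:2] → 'xl'; at [6:8] → 'uy'.
`findall` yields the raw match text (2 of them) because the pattern has no groups.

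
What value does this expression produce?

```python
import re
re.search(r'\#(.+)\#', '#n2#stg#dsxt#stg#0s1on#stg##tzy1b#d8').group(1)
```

'n2#stg#dsxt#stg#0s1on#stg##tzy1b'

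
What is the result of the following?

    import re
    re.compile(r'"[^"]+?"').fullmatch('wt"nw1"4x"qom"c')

`re.fullmatch` requires the pattern to consume the entire string.
Here the pattern can't cover the whole string, so the call returns None.

None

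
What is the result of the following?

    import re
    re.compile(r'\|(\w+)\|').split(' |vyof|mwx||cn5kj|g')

Matches to split on: at [1:7] → '|vyof|'; at [11:18] → '|cn5kj|'.
Because the pattern has a capturing group, `split` also inserts each captured text between the pieces.

[' ', 'vyof', 'mwx|', 'cn5kj', 'g']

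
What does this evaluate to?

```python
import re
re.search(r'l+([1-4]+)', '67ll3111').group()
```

'll3111'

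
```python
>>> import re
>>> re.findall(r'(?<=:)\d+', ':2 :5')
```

['2', '5']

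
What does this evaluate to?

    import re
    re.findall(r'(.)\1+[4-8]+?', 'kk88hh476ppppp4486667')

['k', 'h', 'p', '6']

`\1` is not a pattern — it's the concrete string captured by group 1, re-applied verbatim.
With a single group, `findall` returns only what that group captured — 4 items.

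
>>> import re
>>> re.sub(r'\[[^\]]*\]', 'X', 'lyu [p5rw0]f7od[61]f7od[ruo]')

'lyu Xf7odXf7odX'

Every occurrence is swapped for 'X'.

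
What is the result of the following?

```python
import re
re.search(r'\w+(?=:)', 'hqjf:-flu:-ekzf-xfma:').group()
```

Lookahead/lookbehind check context without consuming it, so the matched span excludes the asserted characters.
`re.search` scans for the first position where the pattern succeeds.
The match spans [0:4] → 'hqjf'.

'hqjf'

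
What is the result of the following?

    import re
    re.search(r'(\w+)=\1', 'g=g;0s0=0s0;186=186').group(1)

'g'

The match spans [0:3] → 'g=g'.
Captured: group 1 = 'g'.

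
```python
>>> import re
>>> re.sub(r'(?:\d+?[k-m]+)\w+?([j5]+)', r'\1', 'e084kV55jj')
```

The pattern matches one or more of a digit (lazy), then one or more of a character in [k-m] (non-capturing group); then one or more of a word character (lazy); then one or more of one of [j5] (captured).
Matches: at [1:10] → '084kV55jj'.
`\1` in the replacement pulls in group 1's text for each match.

'e55jj'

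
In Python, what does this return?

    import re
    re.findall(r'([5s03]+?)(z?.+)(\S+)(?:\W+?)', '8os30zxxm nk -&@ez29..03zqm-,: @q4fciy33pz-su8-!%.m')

This matches one or more of one of [5s03] (lazy) (captured); then optionally a literal 'z', then one or more of any character (captured); then one or more of a non-whitespace character (captured); then one or more of a non-word character (lazy) (non-capturing group).
The `?` after the quantifier makes it lazy — it takes as little as possible before letting the rest of the pattern try.
Matches: at [2:50] match 's30zxxm nk -&@ez29..03zqm-,: @q4fciy33pz-su8-!%.', groups = ('s', '30zxxm nk -&@ez29..03zqm-,: @q4fciy33pz-su8-!', '%').
With 3 capturing groups, `findall` returns a 3-tuple per match.

[('s', '30zxxm nk -&@ez29..03zqm-,: @q4fciy33pz-su8-!', '%')]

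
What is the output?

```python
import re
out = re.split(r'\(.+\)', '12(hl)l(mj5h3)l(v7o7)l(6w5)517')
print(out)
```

Matches to split on: at [2:27] → '(hl)l(mj5h3)l(v7o7)l(6w5)'.
The string is cut at each match, leaving 2 pieces.

['12', '517']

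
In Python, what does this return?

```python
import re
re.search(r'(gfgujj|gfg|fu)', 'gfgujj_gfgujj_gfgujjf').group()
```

Branches in `(...|...)` are attempted left-to-right; the first branch that allows the whole pattern to succeed is taken.
`re.search` tries every starting position until one works.
The match spans [0:6] → 'gfgujj'.
Captured: group 1 = 'gfgujj'.

'gfgujj'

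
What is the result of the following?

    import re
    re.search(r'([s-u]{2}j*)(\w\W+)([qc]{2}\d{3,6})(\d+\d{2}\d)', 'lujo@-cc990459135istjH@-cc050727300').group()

'stjH@-cc050727300'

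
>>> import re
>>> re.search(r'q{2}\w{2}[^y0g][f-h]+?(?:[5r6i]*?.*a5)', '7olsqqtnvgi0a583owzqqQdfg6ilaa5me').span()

(4, 31)

This matches exactly 2 of a literal 'q', then exactly 2 of a word character, then any character except [y0g]; then one or more of a character in [f-h] (lazy); then zero or more of one of [5r6i] (lazy), then zero or more of any character, then the literal 'a5' (non-capturing group).
`search` walks the string left to right and returns the first match it finds.
The match spans [4:31] → 'qqtnvgi0a583owzqqQdfg6ilaa5'.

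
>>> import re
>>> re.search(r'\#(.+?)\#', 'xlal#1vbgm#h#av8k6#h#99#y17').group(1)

'1vbgm'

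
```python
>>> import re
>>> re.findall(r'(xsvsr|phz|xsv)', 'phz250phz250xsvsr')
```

['phz', 'phz', 'xsvsr']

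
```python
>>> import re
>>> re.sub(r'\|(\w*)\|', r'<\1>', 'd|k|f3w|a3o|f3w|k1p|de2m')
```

'd<k>f3w<a3o>f3w<k1p>de2m'

Each match is replaced using the text its own group 1 captured.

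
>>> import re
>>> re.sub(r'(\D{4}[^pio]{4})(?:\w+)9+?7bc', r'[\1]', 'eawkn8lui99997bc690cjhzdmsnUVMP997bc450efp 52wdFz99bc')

'[eawkn8lu]450efp 52wdFz99bc'

Pattern: exactly 4 of a non-digit, then exactly 4 of any character except [pio] (captured); then one or more of a word character (non-capturing group); then one or more of a literal '9' (lazy), then the literal '7bc'.
Matches: at [0:36] → 'eawkn8lui99997bc690cjhzdmsnUVMP997bc'.
`\1` in the replacement pulls in group 1's text for each match.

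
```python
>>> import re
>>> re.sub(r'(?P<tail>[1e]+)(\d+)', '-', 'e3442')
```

This matches one or more of one of [1e] (captured as 'tail'); then one or more of a digit (captured).
Each match is replaced by '-'.

'-'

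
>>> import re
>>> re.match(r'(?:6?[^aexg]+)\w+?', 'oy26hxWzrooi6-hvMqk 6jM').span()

(0, 6)

The pattern matches optionally a literal '6', then one or more of any character except [aexg] (non-capturing group); then one or more of a word character (lazy).
`re.match` only tries the pattern at the start of the string.
The match spans [0:6] → 'oy26hx'.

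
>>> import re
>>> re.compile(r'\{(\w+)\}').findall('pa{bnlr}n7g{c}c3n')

['bnlr', 'c']

Walking the string: at [2:8] match '{bnlr}', group 1 = 'bnlr'; at [11:14] match '{c}', group 1 = 'c'.
Because there's exactly one group, `findall` drops the full match and keeps group 1 from each hit.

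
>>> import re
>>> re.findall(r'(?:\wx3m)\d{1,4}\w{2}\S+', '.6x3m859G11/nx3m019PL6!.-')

['6x3m859G11/nx3m019PL6!.-']

Since nothing is captured, `findall` lists the 1 matched substring directly.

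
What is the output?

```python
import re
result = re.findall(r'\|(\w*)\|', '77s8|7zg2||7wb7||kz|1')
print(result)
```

Scanning left to right: at [4:10] match '|7zg2|', group 1 = '7zg2'; at [10:16] match '|7wb7|', group 1 = '7wb7'; at [16:20] match '|kz|', group 1 = 'kz'.
Because there's exactly one group, `findall` drops the full match and keeps group 1 from each hit.

['7zg2', '7wb7', 'kz']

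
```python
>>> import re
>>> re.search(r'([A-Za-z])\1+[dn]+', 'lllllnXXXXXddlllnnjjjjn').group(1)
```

`\1` is not a pattern — it's the concrete string captured by group 1, re-applied verbatim.
Unlike `match`, `search` isn't anchored — it looks for the pattern anywhere in the string.
The match spans [0:6] → 'llllln'.
Captured: group 1 = 'l'.

'l'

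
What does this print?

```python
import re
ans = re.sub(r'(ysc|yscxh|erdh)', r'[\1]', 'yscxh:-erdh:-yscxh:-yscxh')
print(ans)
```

[ysc]xh:-[erdh]:-[ysc]xh:-[ysc]xh

Branches in `(...|...)` are attempted left-to-right; the first branch that allows the whole pattern to succeed is taken.
Matches: at [0:3] → 'ysc'; at [7:11] → 'erdh'; at [13:16] → 'ysc'; at [20:23] → 'ysc'.
The replacement refers to a captured group, so each match is rewritten using its own captured text.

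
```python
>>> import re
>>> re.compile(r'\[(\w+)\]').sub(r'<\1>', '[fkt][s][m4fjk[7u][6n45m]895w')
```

'<fkt><s>[m4fjk<7u><6n45m>895w'

`\1` in the replacement pulls in group 1's text for each match.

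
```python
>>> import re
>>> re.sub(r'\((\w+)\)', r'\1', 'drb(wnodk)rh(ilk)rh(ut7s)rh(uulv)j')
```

'drbwnodkrhilkrhut7srhuulvj'

Each match is replaced using the text its own group 1 captured.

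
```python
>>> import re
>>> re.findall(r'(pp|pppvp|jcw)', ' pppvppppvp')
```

['pp', 'pp', 'pp']

`|` is ordered: at each position the engine commits to the first alternative that works.
Because there's exactly one group, `findall` drops the full match and keeps group 1 from each hit.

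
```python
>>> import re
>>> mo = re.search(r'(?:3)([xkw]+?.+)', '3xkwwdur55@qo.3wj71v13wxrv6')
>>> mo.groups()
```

The match spans [0:27] → '3xkwwdur55@qo.3wj71v13wxrv6'.
Captured: group 1 = 'xkwwdur55@qo.3wj71v13wxrv6'.

('xkwwdur55@qo.3wj71v13wxrv6',)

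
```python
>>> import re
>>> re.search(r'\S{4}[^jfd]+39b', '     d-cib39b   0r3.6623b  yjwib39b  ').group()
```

'd-cib39b'

This matches exactly 4 of a non-whitespace character; then one or more of any character except [jfd]; then the literal '3', then the literal '9b'.
Unlike `match`, `search` isn't anchored — it looks for the pattern anywhere in the string.
The match spans [5:13] → 'd-cib39b'.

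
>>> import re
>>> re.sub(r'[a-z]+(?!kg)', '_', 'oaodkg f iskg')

'_ _ _'

The negative lookaround is zero-width — it rules out positions where the adjacent text would match, without consuming anything.
`sub` substitutes '_' at each match site.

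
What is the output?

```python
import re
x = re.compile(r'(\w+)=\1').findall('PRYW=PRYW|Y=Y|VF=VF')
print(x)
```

['PRYW', 'Y', 'VF']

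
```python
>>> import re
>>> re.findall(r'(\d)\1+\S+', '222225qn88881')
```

['2']

The backreference `\1` re-matches whatever the first group consumed, character for character.
Because there's exactly one group, `findall` drops the full match and keeps group 1 from the one hit.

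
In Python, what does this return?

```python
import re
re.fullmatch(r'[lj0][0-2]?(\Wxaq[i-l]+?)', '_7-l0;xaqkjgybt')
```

`re.fullmatch` is like wrapping the pattern in `^…$` (in single-line mode).
Here the pattern can't cover the whole string, so the call returns None.

None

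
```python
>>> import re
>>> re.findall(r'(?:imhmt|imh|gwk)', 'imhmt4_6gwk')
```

['imhmt', 'gwk']

Alternation tries branches left to right and keeps the first one that lets the overall match succeed at that position.
Scanning left to right: at [0:5] → 'imhmt'; at [8:11] → 'gwk'.
No capturing groups, so `findall` returns the 2 full match strings.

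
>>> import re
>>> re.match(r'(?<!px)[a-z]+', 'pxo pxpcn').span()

(0, 3)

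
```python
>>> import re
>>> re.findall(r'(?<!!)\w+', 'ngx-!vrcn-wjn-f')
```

['ngx', 'rcn', 'wjn', 'f']

The negative lookaround is zero-width — it rules out positions where the adjacent text would match, without consuming anything.
No capturing groups, so `findall` returns the 4 full match strings.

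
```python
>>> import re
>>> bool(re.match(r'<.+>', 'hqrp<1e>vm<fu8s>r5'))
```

False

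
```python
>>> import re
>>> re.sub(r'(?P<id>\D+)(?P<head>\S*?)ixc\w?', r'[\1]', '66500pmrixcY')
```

'66500[pmr]'

This matches one or more of a non-digit (captured as 'id'); then zero or more of a non-whitespace character (lazy) (captured as 'head'); then the literal 'ixc', then optionally a word character.
Matches: at [5:12] → 'pmrixcY'.
The replacement refers to a captured group, so each match is rewritten using its own captured text.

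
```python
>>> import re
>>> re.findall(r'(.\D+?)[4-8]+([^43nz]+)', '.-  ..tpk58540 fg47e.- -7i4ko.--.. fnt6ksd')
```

The pattern matches any character, then one or more of a non-digit (lazy) (captured); then one or more of a character in [4-8]; then one or more of any character except [43nz] (captured).
Walking the string: at [0:17] match '.-  ..tpk58540 fg', groups = ('.-  ..tpk', '0 fg'); at [18:26] match '7e.- -7i', groups = ('7e.- -', 'i'); at [26:42] match '4ko.--.. fnt6ksd', groups = ('4ko.--.. fnt', 'ksd').
2 groups means each result is a tuple of 2 captured strings — 3 here.

[('.-  ..tpk', '0 fg'), ('7e.- -', 'i'), ('4ko.--.. fnt', 'ksd')]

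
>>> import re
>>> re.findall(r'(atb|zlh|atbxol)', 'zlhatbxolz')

Alternation isn't longest-match — the leftmost alternative that fits at this position is chosen.
With a single group, `findall` returns only what that group captured — 2 items.

['zlh', 'atb']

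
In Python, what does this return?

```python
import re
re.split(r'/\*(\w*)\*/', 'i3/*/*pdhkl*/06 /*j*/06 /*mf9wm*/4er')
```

['i3/*', 'pdhkl', '06 ', 'j', '06 ', 'mf9wm', '4er']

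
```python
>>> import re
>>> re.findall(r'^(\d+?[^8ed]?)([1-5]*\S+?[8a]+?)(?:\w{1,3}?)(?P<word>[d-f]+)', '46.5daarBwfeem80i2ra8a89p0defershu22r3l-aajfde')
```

This matches anchored at the start of the string; then one or more of a digit (lazy), then optionally any character except [8ed] (captured); then zero or more of a character in [1-5], then one or more of a non-whitespace character (lazy), then one or more of one of [8a] (lazy) (captured); then 1 to 3 of a word character (lazy) (non-capturing group); then one or more of a character in [d-f] (captured as 'word').
Walking the string: at [0:13] match '46.5daarBwfee', groups = ('46', '.5daa', 'fee').
3 groups means the one result is a tuple of 3 captured strings — 1 here.

[('46', '.5daa', 'fee')]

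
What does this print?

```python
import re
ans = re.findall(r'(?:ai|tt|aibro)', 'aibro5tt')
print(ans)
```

`|` is ordered: at each position the engine commits to the first alternative that works.
Matches: at [0:2] → 'ai'; at [6:8] → 'tt'.
No capturing groups, so `findall` returns the 2 full match strings.

['ai', 'tt']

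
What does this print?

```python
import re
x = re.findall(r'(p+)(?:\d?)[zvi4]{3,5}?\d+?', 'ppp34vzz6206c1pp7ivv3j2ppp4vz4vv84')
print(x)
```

['ppp', 'pp', 'ppp']

The pattern matches one or more of a literal 'p' (captured); then optionally a digit (non-capturing group); then 3 to 5 of one of [zvi4] (lazy), then one or more of a digit (lazy).
Scanning left to right: at [0:9] match 'ppp34vzz6', group 1 = 'ppp'; at [14:21] match 'pp7ivv3', group 1 = 'pp'; at [23:33] match 'ppp4vz4vv8', group 1 = 'ppp'.
One capturing group, so `findall` returns just the captured substring from each match — 3 in all.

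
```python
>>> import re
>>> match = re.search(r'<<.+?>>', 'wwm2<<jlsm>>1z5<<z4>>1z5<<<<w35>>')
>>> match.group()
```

`search` walks the string left to right and returns the first match it finds.
The match spans [4:12] → '<<jlsm>>'.

'<<jlsm>>'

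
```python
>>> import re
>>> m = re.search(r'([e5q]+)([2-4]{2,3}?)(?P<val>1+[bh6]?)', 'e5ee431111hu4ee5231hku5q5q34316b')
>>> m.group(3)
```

'1111h'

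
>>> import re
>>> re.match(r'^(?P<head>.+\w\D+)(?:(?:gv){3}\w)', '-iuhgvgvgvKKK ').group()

The pattern matches anchored at the start of the string; then one or more of any character, then a word character, then one or more of a non-digit (captured as 'head'); then the literal 'gv' repeated 3 times, then a word character (non-capturing group).
`re.match` won't scan ahead — the pattern has to work from the very first character.
The match spans [0:11] → '-iuhgvgvgvK'.
Captured: group 1 = '-iuh'.

'-iuhgvgvgvK'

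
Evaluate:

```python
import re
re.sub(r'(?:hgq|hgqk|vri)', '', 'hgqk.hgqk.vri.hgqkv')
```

The regex engine tests alternatives in the order written; an earlier branch that matches wins even if a later one would match more.
Each match is replaced by ''.

'k.k..kv'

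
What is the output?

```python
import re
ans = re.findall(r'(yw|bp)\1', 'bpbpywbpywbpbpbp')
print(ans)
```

After group 1 captures some text, `\1` only succeeds where that same text appears again.
Walking the string: at [0:4] match 'bpbp', group 1 = 'bp'; at [10:14] match 'bpbp', group 1 = 'bp'.
One capturing group, so `findall` returns just the captured substring from each match — 2 in all.

['bp', 'bp']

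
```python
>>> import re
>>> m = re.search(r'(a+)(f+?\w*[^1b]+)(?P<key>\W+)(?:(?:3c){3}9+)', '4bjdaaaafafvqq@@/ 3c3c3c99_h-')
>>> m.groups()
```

Pattern: one or more of a literal 'a' (captured); then one or more of a literal 'f' (lazy), then zero or more of a word character, then one or more of any character except [1b] (captured); then one or more of a non-word character (captured as 'key'); then the literal '3c' repeated 3 times, then one or more of the literal '9' (non-capturing group).
`search` walks the string left to right and returns the first match it finds.
The match spans [4:26] → 'aaaafafvqq@@/ 3c3c3c99'.
Captured: group 1 = 'aaaa', group 2 = 'fafvqq@@/', group 3 = ' '.

('aaaa', 'fafvqq@@/', ' ')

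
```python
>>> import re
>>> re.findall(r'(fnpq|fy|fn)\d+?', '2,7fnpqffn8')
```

Matches: at [8:11] match 'fn8', group 1 = 'fn'.
One capturing group, so `findall` returns just the captured substring from the one match — 1 in all.

['fn']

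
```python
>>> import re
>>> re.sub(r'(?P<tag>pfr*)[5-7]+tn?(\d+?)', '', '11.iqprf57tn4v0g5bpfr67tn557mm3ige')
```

'11.iqprf57tn4v0g5b57mm3ige'

The pattern matches the literal 'pf', then zero or more of a literal 'r' (captured as 'tag'); then one or more of a character in [5-7], then the literal 't', then optionally a literal 'n'; then one or more of a digit (lazy) (captured).
Lazy quantifiers expand one character at a time until the remainder of the pattern can match.
Matches: at [18:26] → 'pfr67tn5'.
Each match is replaced by ''.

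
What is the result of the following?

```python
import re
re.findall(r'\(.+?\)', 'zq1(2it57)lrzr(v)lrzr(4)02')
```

['(2it57)', '(v)', '(4)']

Lazy quantifiers expand one character at a time until the remainder of the pattern can match.
Scanning left to right: at [3:10] → '(2it57)'; at [14:17] → '(v)'; at [21:24] → '(4)'.
Since nothing is captured, `findall` lists the 3 matched substrings directly.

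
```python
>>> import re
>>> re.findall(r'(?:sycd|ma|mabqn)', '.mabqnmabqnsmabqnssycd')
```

['ma', 'ma', 'ma', 'sycd']

Alternation tries branches left to right and keeps the first one that lets the overall match succeed at that position.
Matches: at [1:3] → 'ma'; at [6:8] → 'ma'; at [12:14] → 'ma'; at [18:22] → 'sycd'.
No capturing groups, so `findall` returns the 4 full match strings.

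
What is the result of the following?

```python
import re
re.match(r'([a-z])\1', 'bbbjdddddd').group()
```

`\1` is not a pattern — it's the concrete string captured by group 1, re-applied verbatim.
`re.match` won't scan ahead — the pattern has to work from the very first character.
The match spans [0:2] → 'bb'.
Captured: group 1 = 'b'.

'bb'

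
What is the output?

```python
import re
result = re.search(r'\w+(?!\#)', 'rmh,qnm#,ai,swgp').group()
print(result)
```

The negative lookaround is zero-width — it rules out positions where the adjacent text would match, without consuming anything.
Unlike `match`, `search` isn't anchored — it looks for the pattern anywhere in the string.
The match spans [0:3] → 'rmh'.

rmh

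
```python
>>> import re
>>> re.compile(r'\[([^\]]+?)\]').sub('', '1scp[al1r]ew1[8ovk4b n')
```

'1scpew1[8ovk4b n'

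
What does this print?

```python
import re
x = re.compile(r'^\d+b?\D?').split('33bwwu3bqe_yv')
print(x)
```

['', 'wu3bqe_yv']

The pattern matches anchored at the start of the string; then one or more of a digit; then optionally the literal 'b', then optionally a non-digit.
Matches to split on: at [0:4] → '33bw'.
`split` removes every match and returns the 2 fragments in between.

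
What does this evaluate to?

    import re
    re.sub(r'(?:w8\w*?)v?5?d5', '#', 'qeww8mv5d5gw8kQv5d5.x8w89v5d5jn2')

'qew#g#.x8#jn2'

The `?` after the quantifier makes it lazy — it takes as little as possible before letting the rest of the pattern try.
Every occurrence is swapped for '#'.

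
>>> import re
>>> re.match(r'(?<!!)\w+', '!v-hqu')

The negative lookaround is zero-width — it rules out positions where the adjacent text would match, without consuming anything.
With `match`, the pattern is implicitly anchored at the beginning.
Here the string doesn't start with a match, so the call returns None.

None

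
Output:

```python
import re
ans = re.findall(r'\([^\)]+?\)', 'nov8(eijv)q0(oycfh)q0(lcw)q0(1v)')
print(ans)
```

['(eijv)', '(oycfh)', '(lcw)', '(1v)']

Matches: at [4:10] → '(eijv)'; at [12:19] → '(oycfh)'; at [21:26] → '(lcw)'; at [28:32] → '(1v)'.
`findall` yields the raw match text (4 of them) because the pattern has no groups.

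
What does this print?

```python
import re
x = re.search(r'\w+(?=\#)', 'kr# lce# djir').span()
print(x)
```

(0, 2)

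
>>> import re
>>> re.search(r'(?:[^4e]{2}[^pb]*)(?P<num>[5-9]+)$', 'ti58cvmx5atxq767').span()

The pattern matches exactly 2 of any character except [4e], then zero or more of any character except [pb] (non-capturing group); then one or more of a character in [5-9] (captured as 'num'); then anchored at the end.
`search` walks the string left to right and returns the first match it finds.
The match spans [0:16] → 'ti58cvmx5atxq767'.
Captured: group 1 = '7'.

(0, 16)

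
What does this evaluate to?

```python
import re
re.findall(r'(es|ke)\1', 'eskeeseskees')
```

['es']

After group 1 captures some text, `\1` only succeeds where that same text appears again.
`findall` collects group 1 from the one match (1 total).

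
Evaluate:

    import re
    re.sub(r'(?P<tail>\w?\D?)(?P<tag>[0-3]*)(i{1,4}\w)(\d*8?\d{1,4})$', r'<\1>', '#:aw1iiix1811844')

'#:<aw>'

`\1` in the replacement pulls in group 1's text for each match.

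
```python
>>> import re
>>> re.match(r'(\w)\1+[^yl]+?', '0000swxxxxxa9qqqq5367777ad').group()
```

'0000s'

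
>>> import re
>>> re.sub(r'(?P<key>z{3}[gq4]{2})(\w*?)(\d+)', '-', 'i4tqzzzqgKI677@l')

'i4tq-@l'

The pattern matches exactly 3 of a literal 'z', then exactly 2 of one of [gq4] (captured as 'key'); then zero or more of a word character (lazy) (captured); then one or more of a digit (captured).
Matches: at [4:14] → 'zzzqgKI677'.
`sub` substitutes '-' at each match site.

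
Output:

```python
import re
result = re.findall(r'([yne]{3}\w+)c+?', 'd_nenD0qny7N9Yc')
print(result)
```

['nenD0qny7N9Y']

The pattern matches exactly 3 of one of [yne], then one or more of a word character (captured); then one or more of a literal 'c' (lazy).
One capturing group, so `findall` returns just the captured substring from the one match — 1 in all.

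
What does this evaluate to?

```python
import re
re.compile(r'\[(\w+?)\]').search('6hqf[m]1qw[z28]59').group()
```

Unlike `match`, `search` isn't anchored — it looks for the pattern anywhere in the string.
The match spans [4:7] → '[m]'.
Captured: group 1 = 'm'.

'[m]'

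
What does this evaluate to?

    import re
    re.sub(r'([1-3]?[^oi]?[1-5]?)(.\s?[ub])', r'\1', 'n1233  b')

Pattern: optionally a character in [1-3], then optionally any character except [oi], then optionally a character in [1-5] (captured); then any character, then optionally whitespace, then one of [ub] (captured).
`\1` in the replacement pulls in group 1's text for each match.

'n1233'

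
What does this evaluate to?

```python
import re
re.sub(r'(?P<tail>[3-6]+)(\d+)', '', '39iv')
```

`sub` substitutes '' at each match site.

'iv'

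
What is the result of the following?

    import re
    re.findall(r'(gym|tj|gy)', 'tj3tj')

Matches: at [0:2] match 'tj', group 1 = 'tj'; at [3:5] match 'tj', group 1 = 'tj'.
With a single group, `findall` returns only what that group captured — 2 items.

['tj', 'tj']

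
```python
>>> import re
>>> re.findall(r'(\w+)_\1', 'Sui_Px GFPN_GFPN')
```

['GFPN']

After group 1 captures some text, `\1` only succeeds where that same text appears again.
Scanning left to right: at [7:16] match 'GFPN_GFPN', group 1 = 'GFPN'.
With a single group, `findall` returns only what that group captured — 1 item.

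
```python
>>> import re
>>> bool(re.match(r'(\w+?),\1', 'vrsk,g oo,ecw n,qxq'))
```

`match` is anchored at position 0; if the pattern doesn't fit there, it returns None.
Here the pattern fails at index 0, so the call returns None, and `bool(None)` is False.

False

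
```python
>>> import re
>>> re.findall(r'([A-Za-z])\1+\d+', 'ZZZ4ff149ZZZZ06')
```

['Z', 'f', 'Z']

The backreference `\1` re-matches whatever the first group consumed, character for character.
With a single group, `findall` returns only what that group captured — 3 items.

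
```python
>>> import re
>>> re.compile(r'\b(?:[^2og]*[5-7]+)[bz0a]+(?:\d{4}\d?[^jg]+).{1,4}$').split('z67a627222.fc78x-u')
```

['', '']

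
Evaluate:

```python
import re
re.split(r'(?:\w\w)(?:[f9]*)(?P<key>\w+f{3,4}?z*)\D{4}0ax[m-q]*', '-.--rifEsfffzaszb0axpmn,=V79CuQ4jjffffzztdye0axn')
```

['-.--', 'Esfffz', ',=', 'CuQ4jjffffzz', '']

Pattern: a word character, then a word character (non-capturing group); then zero or more of one of [f9] (non-capturing group); then one or more of a word character, then 3 to 4 of the literal 'f' (lazy), then zero or more of a literal 'z' (captured as 'key'); then exactly 4 of a non-digit, then the literal '0ax', then zero or more of a character in [m-q].
Matches to split on: at [4:23] → 'rifEsfffzaszb0axpmn'; at [25:48] → 'V79CuQ4jjffffzztdye0axn'.
The group in the pattern means `split` returns the separators' captures alongside the pieces.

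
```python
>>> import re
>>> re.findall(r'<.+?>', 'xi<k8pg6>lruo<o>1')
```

With no groups in the pattern, `findall` gives back each whole match — 2 here.

['<k8pg6>', '<o>']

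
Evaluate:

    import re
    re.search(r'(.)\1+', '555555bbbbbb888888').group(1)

'5'

`\1` is not a pattern — it's the concrete string captured by group 1, re-applied verbatim.
`search` walks the string left to right and returns the first match it finds.
The match spans [0:6] → '555555'.
Captured: group 1 = '5'.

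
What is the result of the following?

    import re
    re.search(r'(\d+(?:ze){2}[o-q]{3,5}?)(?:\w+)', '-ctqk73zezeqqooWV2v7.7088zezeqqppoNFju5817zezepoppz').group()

'73zezeqqooWV2v7'

The pattern matches one or more of a digit, then the literal 'ze' repeated 2 times, then 3 to 5 of a character in [o-q] (lazy) (captured); then one or more of a word character (non-capturing group).
`re.search` scans for the first position where the pattern succeeds.
The match spans [5:20] → '73zezeqqooWV2v7'.
Captured: group 1 = '73zezeqqo'.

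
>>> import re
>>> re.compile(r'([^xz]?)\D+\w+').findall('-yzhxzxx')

The pattern matches optionally any character except [xz] (captured); then one or more of a non-digit; then one or more of a word character.
Scanning left to right: at [0:8] match '-yzhxzxx', group 1 = '-'.
One capturing group, so `findall` returns just the captured substring from the one match — 1 in all.

['-']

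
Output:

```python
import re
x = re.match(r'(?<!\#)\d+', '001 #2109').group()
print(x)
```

001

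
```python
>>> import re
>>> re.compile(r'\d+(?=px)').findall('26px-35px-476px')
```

['26', '35', '476']

The `(?=…)`/`(?<=…)` assertion just peeks at neighbouring text; it doesn't advance the match position.
No capturing groups, so `findall` returns the 3 full match strings.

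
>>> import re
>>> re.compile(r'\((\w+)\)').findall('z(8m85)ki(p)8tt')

['8m85', 'p']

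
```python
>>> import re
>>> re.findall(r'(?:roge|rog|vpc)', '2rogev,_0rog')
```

['roge', 'rog']

`|` is ordered: at each position the engine commits to the first alternative that works.
Matches: at [1:5] → 'roge'; at [9:12] → 'rog'.
No capturing groups, so `findall` returns the 2 full match strings.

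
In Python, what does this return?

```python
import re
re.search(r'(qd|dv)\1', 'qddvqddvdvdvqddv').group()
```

`\1` has to match the exact text group 1 already captured.
`search` walks the string left to right and returns the first match it finds.
The match spans [6:10] → 'dvdv'.
Captured: group 1 = 'dv'.

'dvdv'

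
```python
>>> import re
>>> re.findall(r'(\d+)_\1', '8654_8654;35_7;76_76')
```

['8654', '76']

A backreference is literal: `\1` must see the identical characters the first group matched.
One capturing group, so `findall` returns just the captured substring from each match — 2 in all.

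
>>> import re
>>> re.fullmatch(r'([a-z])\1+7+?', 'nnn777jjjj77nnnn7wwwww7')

The backreference `\1` re-matches whatever the first group consumed, character for character.
`re.fullmatch` requires the pattern to consume the entire string.
Here there's no way to consume every character, so the call returns None.

None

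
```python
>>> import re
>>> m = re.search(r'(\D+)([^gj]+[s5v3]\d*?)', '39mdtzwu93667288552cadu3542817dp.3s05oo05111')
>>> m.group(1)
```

'mdtzwu'

This matches one or more of a non-digit (captured); then one or more of any character except [gj], then one of [s5v3], then zero or more of a digit (lazy) (captured).
A non-greedy quantifier consumes as few characters as it can — just enough that the remainder of the pattern still matches from where it stops; whatever follows it matches normally.
`re.search` scans for the first position where the pattern succeeds.
The match spans [2:41] → 'mdtzwu93667288552cadu3542817dp.3s05oo05'.
Captured: group 1 = 'mdtzwu', group 2 = '93667288552cadu3542817dp.3s05oo05'.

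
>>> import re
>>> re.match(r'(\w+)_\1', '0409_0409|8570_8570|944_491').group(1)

'0409'

The match spans [0:9] → '0409_0409'.
Captured: group 1 = '0409'.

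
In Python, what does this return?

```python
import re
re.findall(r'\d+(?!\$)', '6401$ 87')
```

['640', '87']

A negative assertion filters positions out without eating any characters.
Walking the string: at [0:3] → '640'; at [6:8] → '87'.
`findall` yields the raw match text (2 of them) because the pattern has no groups.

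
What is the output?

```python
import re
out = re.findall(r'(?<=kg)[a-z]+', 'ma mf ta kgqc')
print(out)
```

['qc']

The `(?=…)`/`(?<=…)` assertion just peeks at neighbouring text; it doesn't advance the match position.
Scanning left to right: at [11:13] → 'qc'.
No capturing groups, so `findall` returns the 1 full match string.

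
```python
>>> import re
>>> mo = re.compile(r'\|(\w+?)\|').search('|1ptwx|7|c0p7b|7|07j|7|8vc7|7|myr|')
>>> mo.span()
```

(0, 7)

The match spans [0:7] → '|1ptwx|'.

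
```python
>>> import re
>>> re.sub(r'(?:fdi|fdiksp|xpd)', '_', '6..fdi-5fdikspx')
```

The regex engine tests alternatives in the order written; an earlier branch that matches wins even if a later one would match more.
Each match is replaced by '_'.

'6.._-5_kspx'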